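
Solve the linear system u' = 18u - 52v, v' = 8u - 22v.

u(t) = 3K_1e^(-2t)sin(4t) - 2K_1e^(-2t)cos(4t) - 2K_2e^(-2t)sin(4t) - 3K_2e^(-2t)cos(4t), v(t) = K_1e^(-2t)sin(4t) - K_1e^(-2t)cos(4t) - K_2e^(-2t)sin(4t) - K_2e^(-2t)cos(4t)

Coefficient matrix A = [[18, -52], [8, -22]].
Characteristic polynomial det(A - λI) = λ^2 + 4λ + 20 = 0.
Eigenvalues λ = -2 ± 4i (complex conjugate pair).
For λ=-2+4i: an eigenvector is (-2,-1) - i(3,1) = (-2 - 3i, -1 - i).
A real fundamental pair from Re and Im of e^((-2+4i)t)v: X_1 = e^(-2t)(cos(4t)·(-2,-1) + sin(4t)·(3,1)), X_2 = e^(-2t)(sin(4t)·(-2,-1) - cos(4t)·(3,1)).
General solution: K_1X_1 + K_2X_2.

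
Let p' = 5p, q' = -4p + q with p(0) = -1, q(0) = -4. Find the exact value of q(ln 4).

1004

A = [[5,0],[-4,1]]; eigenvalues λ = 5, 1.
Eigenvectors: (-1,1) for λ=5, (0,-1) for λ=1.
From the initial condition, c_1 = 1, c_2 = 5.
q(ln 4) = (1)(4^5)(1) + (5)(4^1)(-1) = 1004.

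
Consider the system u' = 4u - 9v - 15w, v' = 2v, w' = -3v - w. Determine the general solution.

Coefficient matrix A = [[4, -9, -15], [0, 2, 0], [0, -3, -1]].
det(A - λI) = 0 gives eigenvalues λ = 2, 4, -1.
For λ=2: eigenvector (-3,1,-1).
For λ=4: eigenvector (1,0,0).
For λ=-1: eigenvector (3,0,1).
General solution: C_1e^(2t)(-3,1,-1) + C_2e^(4t)(1,0,0) + C_3e^(-t)(3,0,1).

u(t) = -3C_1e^(2t) + C_2e^(4t) + 3C_3e^(-t), v(t) = C_1e^(2t), w(t) = -C_1e^(2t) + C_3e^(-t)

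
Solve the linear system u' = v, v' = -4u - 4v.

Coefficient matrix A = [[0, 1], [-4, -4]].
Characteristic polynomial det(A - λI) = λ^2 + 4λ + 4 = 0.
Single eigenvalue λ = -2 with algebraic multiplicity 2.
Eigenvector v = (1,-2); generalized eigenvector w with (A-λI)w=v is (2,-3).
General solution: e^(-2t)[C_1·v + C_2·(t·v + w)].

u(t) = C_1e^(-2t) + C_2te^(-2t) + 2C_2e^(-2t), v(t) = -2C_1e^(-2t) - 2C_2te^(-2t) - 3C_2e^(-2t)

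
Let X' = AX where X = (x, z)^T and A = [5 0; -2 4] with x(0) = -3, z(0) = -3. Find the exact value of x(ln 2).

-96

A = [[5,0],[-2,4]]; eigenvalues λ = 5, 4.
Eigenvectors: (1,-2) for λ=5, (0,-1) for λ=4.
From the initial condition, c_1 = -3, c_2 = 9.
x(ln 2) = (-3)(2^5)(1) + (9)(2^4)(0) = -96.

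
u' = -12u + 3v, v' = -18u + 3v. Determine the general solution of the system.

u(t) = K_1e^(-6t) + K_2e^(-3t), v(t) = 2K_1e^(-6t) + 3K_2e^(-3t)

Coefficient matrix A = [[-12, 3], [-18, 3]].
Characteristic polynomial det(A - λI) = λ^2 + 9λ + 18 = 0.
Eigenvalues λ = -6, -3.
For λ=-6: (A-λI) row 1 is [-6, 3], so an eigenvector is (1, 2).
For λ=-3: (A-λI) row 1 is [-9, 3], so an eigenvector is (1, 3).
General solution: K_1e^(-6t)(1,2) + K_2e^(-3t)(1,3).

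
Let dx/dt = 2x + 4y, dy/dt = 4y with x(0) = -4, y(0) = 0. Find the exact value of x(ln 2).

A = [[2,4],[0,4]]; eigenvalues λ = 2, 4.
Eigenvectors: (-1,0) for λ=2, (-2,-1) for λ=4.
From the initial condition, c_1 = 4, c_2 = 0.
x(ln 2) = (4)(2^2)(-1) + (0)(2^4)(-2) = -16.

-16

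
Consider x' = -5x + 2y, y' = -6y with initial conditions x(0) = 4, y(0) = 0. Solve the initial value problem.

Coefficient matrix A = [[-5, 2], [0, -6]].
Characteristic polynomial det(A - λI) = λ^2 + 11λ + 30 = 0.
Eigenvalues λ = -5, -6.
For λ=-5: (A-λI) row 1 is [0, 2], so an eigenvector is (-1, 0).
For λ=-6: (A-λI) row 1 is [1, 2], so an eigenvector is (2, -1).
General solution: C_1e^(-5t)(-1,0) + C_2e^(-6t)(2,-1).
Applying x(0)=4, y(0)=0 gives C_1=-4, C_2=0.

x(t) = 4e^(-5t), y(t) = 0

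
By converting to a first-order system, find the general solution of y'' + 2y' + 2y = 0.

y(t) = K_1e^(-t)cos(t) + K_2e^(-t)sin(t)

Let x_1 = y, x_2 = y'. Then x_1' = x_2 and x_2' = -2x_1 - 2x_2.
A = [[0,1],[-2,-2]]; det(A-λI) = λ^2 + 2λ + 2.
Eigenvalues λ = -1 ± i.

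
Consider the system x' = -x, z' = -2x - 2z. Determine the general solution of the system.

Coefficient matrix A = [[-1, 0], [-2, -2]].
Characteristic polynomial det(A - λI) = λ^2 + 3λ + 2 = 0.
Eigenvalues λ = -2, -1.
For λ=-2: (A-λI) row 1 is [1, 0], so an eigenvector is (0, -1).
For λ=-1: (A-λI) row 2 is [-2, -1], so an eigenvector is (1, -2).
General solution: c_1e^(-2t)(0,-1) + c_2e^(-t)(1,-2).

x(t) = c_2e^(-t), z(t) = -c_1e^(-2t) - 2c_2e^(-t)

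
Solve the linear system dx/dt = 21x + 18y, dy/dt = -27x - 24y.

Coefficient matrix A = [[21, 18], [-27, -24]].
Characteristic polynomial det(A - λI) = λ^2 + 3λ - 18 = 0.
Eigenvalues λ = -6, 3.
For λ=-6: (A-λI) row 1 is [27, 18], so an eigenvector is (2, -3).
For λ=3: (A-λI) row 1 is [18, 18], so an eigenvector is (-1, 1).
General solution: C_1e^(-6t)(2,-3) + C_2e^(3t)(-1,1).

x(t) = 2C_1e^(-6t) - C_2e^(3t), y(t) = -3C_1e^(-6t) + C_2e^(3t)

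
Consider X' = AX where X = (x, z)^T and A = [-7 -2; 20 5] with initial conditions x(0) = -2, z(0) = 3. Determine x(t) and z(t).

x(t) = 3e^(-t)sin(2t) - 2e^(-t)cos(2t), z(t) = -11e^(-t)sin(2t) + 3e^(-t)cos(2t)

Coefficient matrix A = [[-7, -2], [20, 5]].
Characteristic polynomial det(A - λI) = λ^2 + 2λ + 5 = 0.
Eigenvalues λ = -1 ± 2i (complex conjugate pair).
For λ=-1+2i: an eigenvector is (0,-1) - i(1,-3) = (0 - i, -1 + 3i).
A real fundamental pair from Re and Im of e^((-1+2i)t)v: X_1 = e^(-t)(cos(2t)·(0,-1) + sin(2t)·(1,-3)), X_2 = e^(-t)(sin(2t)·(0,-1) - cos(2t)·(1,-3)).
General solution: c_1X_1 + c_2X_2.
Applying x(0)=-2, z(0)=3 gives c_1=3, c_2=2.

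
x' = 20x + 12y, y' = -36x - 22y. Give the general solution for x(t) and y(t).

Coefficient matrix A = [[20, 12], [-36, -22]].
Characteristic polynomial det(A - λI) = λ^2 + 2λ - 8 = 0.
Eigenvalues λ = -4, 2.
For λ=-4: (A-λI) row 1 is [24, 12], so an eigenvector is (1, -2).
For λ=2: (A-λI) row 1 is [18, 12], so an eigenvector is (-2, 3).
General solution: C_1e^(-4t)(1,-2) + C_2e^(2t)(-2,3).

x(t) = C_1e^(-4t) - 2C_2e^(2t), y(t) = -2C_1e^(-4t) + 3C_2e^(2t)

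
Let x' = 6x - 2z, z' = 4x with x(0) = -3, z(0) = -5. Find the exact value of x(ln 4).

-288

A = [[6,-2],[4,0]]; eigenvalues λ = 2, 4.
Eigenvectors: (-1,-2) for λ=2, (1,1) for λ=4.
From the initial condition, c_1 = 2, c_2 = -1.
x(ln 4) = (2)(4^2)(-1) + (-1)(4^4)(1) = -288.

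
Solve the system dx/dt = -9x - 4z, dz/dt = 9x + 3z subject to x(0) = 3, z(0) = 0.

Coefficient matrix A = [[-9, -4], [9, 3]].
Characteristic polynomial det(A - λI) = λ^2 + 6λ + 9 = 0.
Single eigenvalue λ = -3 with algebraic multiplicity 2.
Eigenvector v = (2,-3); generalized eigenvector w with (A-λI)w=v is (-1,1).
General solution: e^(-3t)[K_1·v + K_2·(t·v + w)].
Applying x(0)=3, z(0)=0 gives K_1=-3, K_2=-9.

x(t) = -18te^(-3t) + 3e^(-3t), z(t) = 27te^(-3t)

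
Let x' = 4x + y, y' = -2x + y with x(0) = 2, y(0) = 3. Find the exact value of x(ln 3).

144

A = [[4,1],[-2,1]]; eigenvalues λ = 2, 3.
Eigenvectors: (1,-2) for λ=2, (1,-1) for λ=3.
From the initial condition, c_1 = -5, c_2 = 7.
x(ln 3) = (-5)(3^2)(1) + (7)(3^3)(1) = 144.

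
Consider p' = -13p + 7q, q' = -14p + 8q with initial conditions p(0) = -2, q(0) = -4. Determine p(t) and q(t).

p(t) = -2e^(t), q(t) = -4e^(t)

Coefficient matrix A = [[-13, 7], [-14, 8]].
Characteristic polynomial det(A - λI) = λ^2 + 5λ - 6 = 0.
Eigenvalues λ = -6, 1.
For λ=-6: (A-λI) row 1 is [-7, 7], so an eigenvector is (-1, -1).
For λ=1: (A-λI) row 1 is [-14, 7], so an eigenvector is (1, 2).
General solution: K_1e^(-6t)(-1,-1) + K_2e^(t)(1,2).
Applying p(0)=-2, q(0)=-4 gives K_1=0, K_2=-2.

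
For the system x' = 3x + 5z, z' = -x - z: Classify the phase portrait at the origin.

A = [[3,5],[-1,-1]]; det(A-λI) = λ^2 - 2λ + 2.
λ = 1 ± i: positive real part.

unstable spiral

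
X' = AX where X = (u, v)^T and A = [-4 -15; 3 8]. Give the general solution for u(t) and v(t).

Coefficient matrix A = [[-4, -15], [3, 8]].
Characteristic polynomial det(A - λI) = λ^2 - 4λ + 13 = 0.
Eigenvalues λ = 2 ± 3i (complex conjugate pair).
For λ=2+3i: an eigenvector is (-2,1) - i(-1,0) = (-2 + i, 1).
A real fundamental pair from Re and Im of e^((2+3i)t)v: X_1 = e^(2t)(cos(3t)·(-2,1) + sin(3t)·(-1,0)), X_2 = e^(2t)(sin(3t)·(-2,1) - cos(3t)·(-1,0)).
General solution: c_1X_1 + c_2X_2.

u(t) = -c_1e^(2t)sin(3t) - 2c_1e^(2t)cos(3t) - 2c_2e^(2t)sin(3t) + c_2e^(2t)cos(3t), v(t) = c_1e^(2t)cos(3t) + c_2e^(2t)sin(3t)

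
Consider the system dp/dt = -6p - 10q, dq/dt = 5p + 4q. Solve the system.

p(t) = C_1e^(-t)sin(5t) - C_1e^(-t)cos(5t) - C_2e^(-t)sin(5t) - C_2e^(-t)cos(5t), q(t) = -C_1e^(-t)sin(5t) + C_2e^(-t)cos(5t)

Coefficient matrix A = [[-6, -10], [5, 4]].
Characteristic polynomial det(A - λI) = λ^2 + 2λ + 26 = 0.
Eigenvalues λ = -1 ± 5i (complex conjugate pair).
For λ=-1+5i: an eigenvector is (-1,0) - i(1,-1) = (-1 - i, 0 + i).
A real fundamental pair from Re and Im of e^((-1+5i)t)v: X_1 = e^(-t)(cos(5t)·(-1,0) + sin(5t)·(1,-1)), X_2 = e^(-t)(sin(5t)·(-1,0) - cos(5t)·(1,-1)).
General solution: C_1X_1 + C_2X_2.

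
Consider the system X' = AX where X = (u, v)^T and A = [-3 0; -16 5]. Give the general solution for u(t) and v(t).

Coefficient matrix A = [[-3, 0], [-16, 5]].
Characteristic polynomial det(A - λI) = λ^2 - 2λ - 15 = 0.
Eigenvalues λ = -3, 5.
For λ=-3: (A-λI) row 2 is [-16, 8], so an eigenvector is (-1, -2).
For λ=5: (A-λI) row 1 is [-8, 0], so an eigenvector is (0, -1).
General solution: C_1e^(-3t)(-1,-2) + C_2e^(5t)(0,-1).

u(t) = -C_1e^(-3t), v(t) = -2C_1e^(-3t) - C_2e^(5t)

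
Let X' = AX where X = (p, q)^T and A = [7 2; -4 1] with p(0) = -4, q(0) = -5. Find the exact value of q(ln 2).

272

A = [[7,2],[-4,1]]; eigenvalues λ = 3, 5.
Eigenvectors: (-1,2) for λ=3, (1,-1) for λ=5.
From the initial condition, c_1 = -9, c_2 = -13.
q(ln 2) = (-9)(2^3)(2) + (-13)(2^5)(-1) = 272.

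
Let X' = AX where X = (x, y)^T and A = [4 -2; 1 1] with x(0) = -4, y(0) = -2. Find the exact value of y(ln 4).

-128

A = [[4,-2],[1,1]]; eigenvalues λ = 3, 2.
Eigenvectors: (-2,-1) for λ=3, (-1,-1) for λ=2.
From the initial condition, c_1 = 2, c_2 = 0.
y(ln 4) = (2)(4^3)(-1) + (0)(4^2)(-1) = -128.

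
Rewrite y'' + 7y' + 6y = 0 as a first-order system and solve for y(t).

Let x_1 = y, x_2 = y'. Then x_1' = x_2 and x_2' = -6x_1 - 7x_2.
A = [[0,1],[-6,-7]]; det(A-λI) = λ^2 + 7λ + 6.
Eigenvalues λ = -6, -1 with eigenvectors (1,-6), (1,-1).

y(t) = K_1e^(-6t) + K_2e^(-t)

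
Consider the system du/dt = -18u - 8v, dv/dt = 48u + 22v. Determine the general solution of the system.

u(t) = -K_1e^(-2t) - K_2e^(6t), v(t) = 2K_1e^(-2t) + 3K_2e^(6t)

Coefficient matrix A = [[-18, -8], [48, 22]].
Characteristic polynomial det(A - λI) = λ^2 - 4λ - 12 = 0.
Eigenvalues λ = -2, 6.
For λ=-2: (A-λI) row 1 is [-16, -8], so an eigenvector is (-1, 2).
For λ=6: (A-λI) row 1 is [-24, -8], so an eigenvector is (-1, 3).
General solution: K_1e^(-2t)(-1,2) + K_2e^(6t)(-1,3).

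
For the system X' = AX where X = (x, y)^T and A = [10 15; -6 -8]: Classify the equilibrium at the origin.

A = [[10,15],[-6,-8]]; det(A-λI) = λ^2 - 2λ + 10.
λ = 1 ± 3i: positive real part.

unstable spiral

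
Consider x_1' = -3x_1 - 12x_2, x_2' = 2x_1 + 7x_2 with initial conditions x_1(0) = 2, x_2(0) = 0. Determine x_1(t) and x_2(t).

x_1(t) = -4e^(3t) + 6e^(t), x_2(t) = 2e^(3t) - 2e^(t)

Coefficient matrix A = [[-3, -12], [2, 7]].
Characteristic polynomial det(A - λI) = λ^2 - 4λ + 3 = 0.
Eigenvalues λ = 1, 3.
For λ=1: (A-λI) row 1 is [-4, -12], so an eigenvector is (-3, 1).
For λ=3: (A-λI) row 1 is [-6, -12], so an eigenvector is (-2, 1).
General solution: C_1e^(t)(-3,1) + C_2e^(3t)(-2,1).
Applying x_1(0)=2, x_2(0)=0 gives C_1=-2, C_2=2.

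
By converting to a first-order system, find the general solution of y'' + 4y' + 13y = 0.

Let x_1 = y, x_2 = y'. Then x_1' = x_2 and x_2' = -13x_1 - 4x_2.
A = [[0,1],[-13,-4]]; det(A-λI) = λ^2 + 4λ + 13.
Eigenvalues λ = -2 ± 3i.

y(t) = C_1e^(-2t)cos(3t) + C_2e^(-2t)sin(3t)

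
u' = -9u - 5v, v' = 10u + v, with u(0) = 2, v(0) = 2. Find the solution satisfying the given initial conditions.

Coefficient matrix A = [[-9, -5], [10, 1]].
Characteristic polynomial det(A - λI) = λ^2 + 8λ + 41 = 0.
Eigenvalues λ = -4 ± 5i (complex conjugate pair).
For λ=-4+5i: an eigenvector is (1,-1) - i(0,1) = (1, -1 - i).
A real fundamental pair from Re and Im of e^((-4+5i)t)v: X_1 = e^(-4t)(cos(5t)·(1,-1) + sin(5t)·(0,1)), X_2 = e^(-4t)(sin(5t)·(1,-1) - cos(5t)·(0,1)).
General solution: K_1X_1 + K_2X_2.
Applying u(0)=2, v(0)=2 gives K_1=2, K_2=-4.

u(t) = -4e^(-4t)sin(5t) + 2e^(-4t)cos(5t), v(t) = 6e^(-4t)sin(5t) + 2e^(-4t)cos(5t)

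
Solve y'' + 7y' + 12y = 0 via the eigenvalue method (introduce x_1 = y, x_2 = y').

y(t) = c_1e^(-4t) + c_2e^(-3t)

Let x_1 = y, x_2 = y'. Then x_1' = x_2 and x_2' = -12x_1 - 7x_2.
A = [[0,1],[-12,-7]]; det(A-λI) = λ^2 + 7λ + 12.
Eigenvalues λ = -4, -3 with eigenvectors (1,-4), (1,-3).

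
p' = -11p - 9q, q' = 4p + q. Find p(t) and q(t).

Coefficient matrix A = [[-11, -9], [4, 1]].
Characteristic polynomial det(A - λI) = λ^2 + 10λ + 25 = 0.
Single eigenvalue λ = -5 with algebraic multiplicity 2.
Eigenvector v = (3,-2); generalized eigenvector w with (A-λI)w=v is (-2,1).
General solution: e^(-5t)[K_1·v + K_2·(t·v + w)].

p(t) = 3K_1e^(-5t) + 3K_2te^(-5t) - 2K_2e^(-5t), q(t) = -2K_1e^(-5t) - 2K_2te^(-5t) + K_2e^(-5t)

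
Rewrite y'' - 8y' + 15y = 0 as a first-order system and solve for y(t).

y(t) = C_1e^(5t) + C_2e^(3t)

Let x_1 = y, x_2 = y'. Then x_1' = x_2 and x_2' = -15x_1 + 8x_2.
A = [[0,1],[-15,8]]; det(A-λI) = λ^2 - 8λ + 15.
Eigenvalues λ = 5, 3 with eigenvectors (1,5), (1,3).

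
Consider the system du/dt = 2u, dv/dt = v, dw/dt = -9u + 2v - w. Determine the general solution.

u(t) = C_1e^(2t), v(t) = C_2e^(t), w(t) = -3C_1e^(2t) + C_2e^(t) + C_3e^(-t)

Coefficient matrix A = [[2, 0, 0], [0, 1, 0], [-9, 2, -1]].
det(A - λI) = 0 gives eigenvalues λ = 2, 1, -1.
For λ=2: eigenvector (1,0,-3).
For λ=1: eigenvector (0,1,1).
For λ=-1: eigenvector (0,0,1).
General solution: C_1e^(2t)(1,0,-3) + C_2e^(t)(0,1,1) + C_3e^(-t)(0,0,1).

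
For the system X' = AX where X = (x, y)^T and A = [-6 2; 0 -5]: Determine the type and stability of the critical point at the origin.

stable node

A = [[-6,2],[0,-5]]; det(A-λI) = λ^2 + 11λ + 30.
λ = -5, -6: both negative.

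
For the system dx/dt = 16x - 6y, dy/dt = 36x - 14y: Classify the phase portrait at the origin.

saddle

A = [[16,-6],[36,-14]]; det(A-λI) = λ^2 - 2λ - 8.
λ = -2, 4: opposite signs.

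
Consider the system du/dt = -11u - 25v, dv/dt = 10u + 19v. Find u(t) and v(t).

u(t) = c_1e^(4t)sin(5t) - 2c_1e^(4t)cos(5t) - 2c_2e^(4t)sin(5t) - c_2e^(4t)cos(5t), v(t) = -c_1e^(4t)sin(5t) + c_1e^(4t)cos(5t) + c_2e^(4t)sin(5t) + c_2e^(4t)cos(5t)

Coefficient matrix A = [[-11, -25], [10, 19]].
Characteristic polynomial det(A - λI) = λ^2 - 8λ + 41 = 0.
Eigenvalues λ = 4 ± 5i (complex conjugate pair).
For λ=4+5i: an eigenvector is (-2,1) - i(1,-1) = (-2 - i, 1 + i).
A real fundamental pair from Re and Im of e^((4+5i)t)v: X_1 = e^(4t)(cos(5t)·(-2,1) + sin(5t)·(1,-1)), X_2 = e^(4t)(sin(5t)·(-2,1) - cos(5t)·(1,-1)).
General solution: c_1X_1 + c_2X_2.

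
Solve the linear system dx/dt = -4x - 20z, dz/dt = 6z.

Coefficient matrix A = [[-4, -20], [0, 6]].
Characteristic polynomial det(A - λI) = λ^2 - 2λ - 24 = 0.
Eigenvalues λ = -4, 6.
For λ=-4: (A-λI) row 1 is [0, -20], so an eigenvector is (-1, 0).
For λ=6: (A-λI) row 1 is [-10, -20], so an eigenvector is (2, -1).
General solution: C_1e^(-4t)(-1,0) + C_2e^(6t)(2,-1).

x(t) = -C_1e^(-4t) + 2C_2e^(6t), z(t) = -C_2e^(6t)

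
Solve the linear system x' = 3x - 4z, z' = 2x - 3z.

x(t) = C_1e^(-t) + 2C_2e^(t), z(t) = C_1e^(-t) + C_2e^(t)

Coefficient matrix A = [[3, -4], [2, -3]].
Characteristic polynomial det(A - λI) = λ^2 - 1 = 0.
Eigenvalues λ = -1, 1.
For λ=-1: (A-λI) row 1 is [4, -4], so an eigenvector is (1, 1).
For λ=1: (A-λI) row 1 is [2, -4], so an eigenvector is (2, 1).
General solution: C_1e^(-t)(1,1) + C_2e^(t)(2,1).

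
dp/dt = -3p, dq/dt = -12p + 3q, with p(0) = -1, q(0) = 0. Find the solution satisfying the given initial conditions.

p(t) = -e^(-3t), q(t) = 2e^(3t) - 2e^(-3t)

Coefficient matrix A = [[-3, 0], [-12, 3]].
Characteristic polynomial det(A - λI) = λ^2 - 9 = 0.
Eigenvalues λ = -3, 3.
For λ=-3: (A-λI) row 2 is [-12, 6], so an eigenvector is (1, 2).
For λ=3: (A-λI) row 1 is [-6, 0], so an eigenvector is (0, -1).
General solution: C_1e^(-3t)(1,2) + C_2e^(3t)(0,-1).
Applying p(0)=-1, q(0)=0 gives C_1=-1, C_2=-2.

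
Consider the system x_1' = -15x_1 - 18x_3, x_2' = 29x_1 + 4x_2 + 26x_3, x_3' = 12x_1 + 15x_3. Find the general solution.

Coefficient matrix A = [[-15, 0, -18], [29, 4, 26], [12, 0, 15]].
det(A - λI) = 0 gives eigenvalues λ = -3, 3, 4.
For λ=-3: eigenvector (3,-5,-2).
For λ=3: eigenvector (-1,3,1).
For λ=4: eigenvector (0,1,0).
General solution: K_1e^(-3t)(3,-5,-2) + K_2e^(3t)(-1,3,1) + K_3e^(4t)(0,1,0).

x_1(t) = 3K_1e^(-3t) - K_2e^(3t), x_2(t) = -5K_1e^(-3t) + 3K_2e^(3t) + K_3e^(4t), x_3(t) = -2K_1e^(-3t) + K_2e^(3t)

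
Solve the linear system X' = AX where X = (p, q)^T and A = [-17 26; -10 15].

Coefficient matrix A = [[-17, 26], [-10, 15]].
Characteristic polynomial det(A - λI) = λ^2 + 2λ + 5 = 0.
Eigenvalues λ = -1 ± 2i (complex conjugate pair).
For λ=-1+2i: an eigenvector is (-2,-1) - i(3,2) = (-2 - 3i, -1 - 2i).
A real fundamental pair from Re and Im of e^((-1+2i)t)v: X_1 = e^(-t)(cos(2t)·(-2,-1) + sin(2t)·(3,2)), X_2 = e^(-t)(sin(2t)·(-2,-1) - cos(2t)·(3,2)).
General solution: K_1X_1 + K_2X_2.

p(t) = 3K_1e^(-t)sin(2t) - 2K_1e^(-t)cos(2t) - 2K_2e^(-t)sin(2t) - 3K_2e^(-t)cos(2t), q(t) = 2K_1e^(-t)sin(2t) - K_1e^(-t)cos(2t) - K_2e^(-t)sin(2t) - 2K_2e^(-t)cos(2t)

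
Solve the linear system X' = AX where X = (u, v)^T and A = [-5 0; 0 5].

Coefficient matrix A = [[-5, 0], [0, 5]].
Characteristic polynomial det(A - λI) = λ^2 - 25 = 0.
Eigenvalues λ = 5, -5.
For λ=5: (A-λI) row 1 is [-10, 0], so an eigenvector is (0, -1).
For λ=-5: (A-λI) row 2 is [0, 10], so an eigenvector is (1, 0).
General solution: C_1e^(5t)(0,-1) + C_2e^(-5t)(1,0).

u(t) = C_2e^(-5t), v(t) = -C_1e^(5t)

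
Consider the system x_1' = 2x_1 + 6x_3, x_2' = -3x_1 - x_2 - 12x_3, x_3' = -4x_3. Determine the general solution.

Coefficient matrix A = [[2, 0, 6], [-3, -1, -12], [0, 0, -4]].
det(A - λI) = 0 gives eigenvalues λ = 2, -1, -4.
For λ=2: eigenvector (1,-1,0).
For λ=-1: eigenvector (0,1,0).
For λ=-4: eigenvector (-1,3,1).
General solution: C_1e^(2t)(1,-1,0) + C_2e^(-t)(0,1,0) + C_3e^(-4t)(-1,3,1).

x_1(t) = C_1e^(2t) - C_3e^(-4t), x_2(t) = -C_1e^(2t) + C_2e^(-t) + 3C_3e^(-4t), x_3(t) = C_3e^(-4t)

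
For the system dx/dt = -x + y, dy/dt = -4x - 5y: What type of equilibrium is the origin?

stable improper node

A = [[-1,1],[-4,-5]]; det(A-λI) = λ^2 + 6λ + 9.
repeated λ = -3 with a single eigenvector.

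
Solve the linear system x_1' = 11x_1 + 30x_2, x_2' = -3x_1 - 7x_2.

Coefficient matrix A = [[11, 30], [-3, -7]].
Characteristic polynomial det(A - λI) = λ^2 - 4λ + 13 = 0.
Eigenvalues λ = 2 ± 3i (complex conjugate pair).
For λ=2+3i: an eigenvector is (1,0) - i(3,-1) = (1 - 3i, 0 + i).
A real fundamental pair from Re and Im of e^((2+3i)t)v: X_1 = e^(2t)(cos(3t)·(1,0) + sin(3t)·(3,-1)), X_2 = e^(2t)(sin(3t)·(1,0) - cos(3t)·(3,-1)).
General solution: c_1X_1 + c_2X_2.

x_1(t) = 3c_1e^(2t)sin(3t) + c_1e^(2t)cos(3t) + c_2e^(2t)sin(3t) - 3c_2e^(2t)cos(3t), x_2(t) = -c_1e^(2t)sin(3t) + c_2e^(2t)cos(3t)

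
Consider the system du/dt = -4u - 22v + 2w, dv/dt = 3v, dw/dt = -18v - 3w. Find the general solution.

Coefficient matrix A = [[-4, -22, 2], [0, 3, 0], [0, -18, -3]].
det(A - λI) = 0 gives eigenvalues λ = -4, 3, -3.
For λ=-4: eigenvector (1,0,0).
For λ=3: eigenvector (-4,1,-3).
For λ=-3: eigenvector (2,0,1).
General solution: C_1e^(-4t)(1,0,0) + C_2e^(3t)(-4,1,-3) + C_3e^(-3t)(2,0,1).

u(t) = C_1e^(-4t) - 4C_2e^(3t) + 2C_3e^(-3t), v(t) = C_2e^(3t), w(t) = -3C_2e^(3t) + C_3e^(-3t)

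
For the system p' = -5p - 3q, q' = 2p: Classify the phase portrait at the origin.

stable node

A = [[-5,-3],[2,0]]; det(A-λI) = λ^2 + 5λ + 6.
λ = -3, -2: both negative.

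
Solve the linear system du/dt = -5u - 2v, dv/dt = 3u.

Coefficient matrix A = [[-5, -2], [3, 0]].
Characteristic polynomial det(A - λI) = λ^2 + 5λ + 6 = 0.
Eigenvalues λ = -3, -2.
For λ=-3: (A-λI) row 1 is [-2, -2], so an eigenvector is (1, -1).
For λ=-2: (A-λI) row 1 is [-3, -2], so an eigenvector is (2, -3).
General solution: C_1e^(-3t)(1,-1) + C_2e^(-2t)(2,-3).

u(t) = C_1e^(-3t) + 2C_2e^(-2t), v(t) = -C_1e^(-3t) - 3C_2e^(-2t)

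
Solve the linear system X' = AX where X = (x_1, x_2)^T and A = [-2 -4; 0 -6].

x_1(t) = -K_1e^(-2t) + K_2e^(-6t), x_2(t) = K_2e^(-6t)

Coefficient matrix A = [[-2, -4], [0, -6]].
Characteristic polynomial det(A - λI) = λ^2 + 8λ + 12 = 0.
Eigenvalues λ = -2, -6.
For λ=-2: (A-λI) row 1 is [0, -4], so an eigenvector is (-1, 0).
For λ=-6: (A-λI) row 1 is [4, -4], so an eigenvector is (1, 1).
General solution: K_1e^(-2t)(-1,0) + K_2e^(-6t)(1,1).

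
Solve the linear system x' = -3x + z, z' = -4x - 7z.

Coefficient matrix A = [[-3, 1], [-4, -7]].
Characteristic polynomial det(A - λI) = λ^2 + 10λ + 25 = 0.
Single eigenvalue λ = -5 with algebraic multiplicity 2.
Eigenvector v = (1,-2); generalized eigenvector w with (A-λI)w=v is (2,-3).
General solution: e^(-5t)[c_1·v + c_2·(t·v + w)].

x(t) = c_1e^(-5t) + c_2te^(-5t) + 2c_2e^(-5t), z(t) = -2c_1e^(-5t) - 2c_2te^(-5t) - 3c_2e^(-5t)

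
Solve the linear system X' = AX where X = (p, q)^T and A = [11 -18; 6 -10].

Coefficient matrix A = [[11, -18], [6, -10]].
Characteristic polynomial det(A - λI) = λ^2 - λ - 2 = 0.
Eigenvalues λ = -1, 2.
For λ=-1: (A-λI) row 1 is [12, -18], so an eigenvector is (-3, -2).
For λ=2: (A-λI) row 1 is [9, -18], so an eigenvector is (2, 1).
General solution: C_1e^(-t)(-3,-2) + C_2e^(2t)(2,1).

p(t) = -3C_1e^(-t) + 2C_2e^(2t), q(t) = -2C_1e^(-t) + C_2e^(2t)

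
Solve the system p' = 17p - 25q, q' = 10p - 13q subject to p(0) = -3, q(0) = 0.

p(t) = -9e^(2t)sin(5t) - 3e^(2t)cos(5t), q(t) = -6e^(2t)sin(5t)

Coefficient matrix A = [[17, -25], [10, -13]].
Characteristic polynomial det(A - λI) = λ^2 - 4λ + 29 = 0.
Eigenvalues λ = 2 ± 5i (complex conjugate pair).
For λ=2+5i: an eigenvector is (-2,-1) - i(-1,-1) = (-2 + i, -1 + i).
A real fundamental pair from Re and Im of e^((2+5i)t)v: X_1 = e^(2t)(cos(5t)·(-2,-1) + sin(5t)·(-1,-1)), X_2 = e^(2t)(sin(5t)·(-2,-1) - cos(5t)·(-1,-1)).
General solution: c_1X_1 + c_2X_2.
Applying p(0)=-3, q(0)=0 gives c_1=3, c_2=3.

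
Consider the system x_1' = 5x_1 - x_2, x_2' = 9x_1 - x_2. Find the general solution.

Coefficient matrix A = [[5, -1], [9, -1]].
Characteristic polynomial det(A - λI) = λ^2 - 4λ + 4 = 0.
Single eigenvalue λ = 2 with algebraic multiplicity 2.
Eigenvector v = (-1,-3); generalized eigenvector w with (A-λI)w=v is (-1,-2).
General solution: e^(2t)[C_1·v + C_2·(t·v + w)].

x_1(t) = -C_1e^(2t) - C_2te^(2t) - C_2e^(2t), x_2(t) = -3C_1e^(2t) - 3C_2te^(2t) - 2C_2e^(2t)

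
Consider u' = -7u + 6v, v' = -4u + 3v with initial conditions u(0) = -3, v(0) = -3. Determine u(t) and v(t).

Coefficient matrix A = [[-7, 6], [-4, 3]].
Characteristic polynomial det(A - λI) = λ^2 + 4λ + 3 = 0.
Eigenvalues λ = -3, -1.
For λ=-3: (A-λI) row 1 is [-4, 6], so an eigenvector is (-3, -2).
For λ=-1: (A-λI) row 1 is [-6, 6], so an eigenvector is (1, 1).
General solution: C_1e^(-3t)(-3,-2) + C_2e^(-t)(1,1).
Applying u(0)=-3, v(0)=-3 gives C_1=0, C_2=-3.

u(t) = -3e^(-t), v(t) = -3e^(-t)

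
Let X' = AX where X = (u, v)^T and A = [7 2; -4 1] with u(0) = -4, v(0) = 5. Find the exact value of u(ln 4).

-3136

A = [[7,2],[-4,1]]; eigenvalues λ = 5, 3.
Eigenvectors: (-1,1) for λ=5, (1,-2) for λ=3.
From the initial condition, c_1 = 3, c_2 = -1.
u(ln 4) = (3)(4^5)(-1) + (-1)(4^3)(1) = -3136.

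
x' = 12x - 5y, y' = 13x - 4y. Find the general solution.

x(t) = -K_1e^(4t)sin(t) - 2K_1e^(4t)cos(t) - 2K_2e^(4t)sin(t) + K_2e^(4t)cos(t), y(t) = -2K_1e^(4t)sin(t) - 3K_1e^(4t)cos(t) - 3K_2e^(4t)sin(t) + 2K_2e^(4t)cos(t)

Coefficient matrix A = [[12, -5], [13, -4]].
Characteristic polynomial det(A - λI) = λ^2 - 8λ + 17 = 0.
Eigenvalues λ = 4 ± i (complex conjugate pair).
For λ=4+i: an eigenvector is (-2,-3) - i(-1,-2) = (-2 + i, -3 + 2i).
A real fundamental pair from Re and Im of e^((4+i)t)v: X_1 = e^(4t)(cos(t)·(-2,-3) + sin(t)·(-1,-2)), X_2 = e^(4t)(sin(t)·(-2,-3) - cos(t)·(-1,-2)).
General solution: K_1X_1 + K_2X_2.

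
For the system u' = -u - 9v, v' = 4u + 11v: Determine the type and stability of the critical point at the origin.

unstable improper node

A = [[-1,-9],[4,11]]; det(A-λI) = λ^2 - 10λ + 25.
repeated λ = 5 with a single eigenvector.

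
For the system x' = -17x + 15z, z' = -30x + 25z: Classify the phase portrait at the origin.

unstable spiral

A = [[-17,15],[-30,25]]; det(A-λI) = λ^2 - 8λ + 25.
λ = 4 ± 3i: positive real part.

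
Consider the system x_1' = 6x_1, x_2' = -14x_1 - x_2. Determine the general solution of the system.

x_1(t) = K_2e^(6t), x_2(t) = K_1e^(-t) - 2K_2e^(6t)

Coefficient matrix A = [[6, 0], [-14, -1]].
Characteristic polynomial det(A - λI) = λ^2 - 5λ - 6 = 0.
Eigenvalues λ = -1, 6.
For λ=-1: (A-λI) row 1 is [7, 0], so an eigenvector is (0, 1).
For λ=6: (A-λI) row 2 is [-14, -7], so an eigenvector is (1, -2).
General solution: K_1e^(-t)(0,1) + K_2e^(6t)(1,-2).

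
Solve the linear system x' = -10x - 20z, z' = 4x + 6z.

x(t) = 2c_1e^(-2t)sin(4t) - c_1e^(-2t)cos(4t) - c_2e^(-2t)sin(4t) - 2c_2e^(-2t)cos(4t), z(t) = -c_1e^(-2t)sin(4t) + c_2e^(-2t)cos(4t)

Coefficient matrix A = [[-10, -20], [4, 6]].
Characteristic polynomial det(A - λI) = λ^2 + 4λ + 20 = 0.
Eigenvalues λ = -2 ± 4i (complex conjugate pair).
For λ=-2+4i: an eigenvector is (-1,0) - i(2,-1) = (-1 - 2i, 0 + i).
A real fundamental pair from Re and Im of e^((-2+4i)t)v: X_1 = e^(-2t)(cos(4t)·(-1,0) + sin(4t)·(2,-1)), X_2 = e^(-2t)(sin(4t)·(-1,0) - cos(4t)·(2,-1)).
General solution: c_1X_1 + c_2X_2.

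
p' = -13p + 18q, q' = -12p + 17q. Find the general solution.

Coefficient matrix A = [[-13, 18], [-12, 17]].
Characteristic polynomial det(A - λI) = λ^2 - 4λ - 5 = 0.
Eigenvalues λ = -1, 5.
For λ=-1: (A-λI) row 1 is [-12, 18], so an eigenvector is (-3, -2).
For λ=5: (A-λI) row 1 is [-18, 18], so an eigenvector is (1, 1).
General solution: C_1e^(-t)(-3,-2) + C_2e^(5t)(1,1).

p(t) = -3C_1e^(-t) + C_2e^(5t), q(t) = -2C_1e^(-t) + C_2e^(5t)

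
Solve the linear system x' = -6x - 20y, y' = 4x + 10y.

x(t) = -K_1e^(2t)sin(4t) - 2K_1e^(2t)cos(4t) - 2K_2e^(2t)sin(4t) + K_2e^(2t)cos(4t), y(t) = K_1e^(2t)cos(4t) + K_2e^(2t)sin(4t)

Coefficient matrix A = [[-6, -20], [4, 10]].
Characteristic polynomial det(A - λI) = λ^2 - 4λ + 20 = 0.
Eigenvalues λ = 2 ± 4i (complex conjugate pair).
For λ=2+4i: an eigenvector is (-2,1) - i(-1,0) = (-2 + i, 1).
A real fundamental pair from Re and Im of e^((2+4i)t)v: X_1 = e^(2t)(cos(4t)·(-2,1) + sin(4t)·(-1,0)), X_2 = e^(2t)(sin(4t)·(-2,1) - cos(4t)·(-1,0)).
General solution: K_1X_1 + K_2X_2.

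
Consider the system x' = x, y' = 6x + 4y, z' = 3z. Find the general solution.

x(t) = C_1e^(t), y(t) = -2C_1e^(t) + C_2e^(4t), z(t) = C_3e^(3t)

Coefficient matrix A = [[1, 0, 0], [6, 4, 0], [0, 0, 3]].
det(A - λI) = 0 gives eigenvalues λ = 1, 4, 3.
For λ=1: eigenvector (1,-2,0).
For λ=4: eigenvector (0,1,0).
For λ=3: eigenvector (0,0,1).
General solution: C_1e^(t)(1,-2,0) + C_2e^(4t)(0,1,0) + C_3e^(3t)(0,0,1).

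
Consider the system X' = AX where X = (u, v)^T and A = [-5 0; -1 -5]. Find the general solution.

u(t) = -C_2e^(-5t), v(t) = C_1e^(-5t) + C_2te^(-5t) - 3C_2e^(-5t)

Coefficient matrix A = [[-5, 0], [-1, -5]].
Characteristic polynomial det(A - λI) = λ^2 + 10λ + 25 = 0.
Single eigenvalue λ = -5 with algebraic multiplicity 2.
Eigenvector v = (0,1); generalized eigenvector w with (A-λI)w=v is (-1,-3).
General solution: e^(-5t)[C_1·v + C_2·(t·v + w)].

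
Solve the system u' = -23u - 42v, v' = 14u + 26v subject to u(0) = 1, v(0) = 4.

Coefficient matrix A = [[-23, -42], [14, 26]].
Characteristic polynomial det(A - λI) = λ^2 - 3λ - 10 = 0.
Eigenvalues λ = 5, -2.
For λ=5: (A-λI) row 1 is [-28, -42], so an eigenvector is (-3, 2).
For λ=-2: (A-λI) row 1 is [-21, -42], so an eigenvector is (-2, 1).
General solution: c_1e^(5t)(-3,2) + c_2e^(-2t)(-2,1).
Applying u(0)=1, v(0)=4 gives c_1=9, c_2=-14.

u(t) = -27e^(5t) + 28e^(-2t), v(t) = 18e^(5t) - 14e^(-2t)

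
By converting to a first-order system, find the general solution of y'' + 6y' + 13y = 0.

y(t) = c_1e^(-3t)cos(2t) + c_2e^(-3t)sin(2t)

Let x_1 = y, x_2 = y'. Then x_1' = x_2 and x_2' = -13x_1 - 6x_2.
A = [[0,1],[-13,-6]]; det(A-λI) = λ^2 + 6λ + 13.
Eigenvalues λ = -3 ± 2i.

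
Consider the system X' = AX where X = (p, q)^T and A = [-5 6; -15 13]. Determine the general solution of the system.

p(t) = -C_1e^(4t)sin(3t) - C_1e^(4t)cos(3t) - C_2e^(4t)sin(3t) + C_2e^(4t)cos(3t), q(t) = -C_1e^(4t)sin(3t) - 2C_1e^(4t)cos(3t) - 2C_2e^(4t)sin(3t) + C_2e^(4t)cos(3t)

Coefficient matrix A = [[-5, 6], [-15, 13]].
Characteristic polynomial det(A - λI) = λ^2 - 8λ + 25 = 0.
Eigenvalues λ = 4 ± 3i (complex conjugate pair).
For λ=4+3i: an eigenvector is (-1,-2) - i(-1,-1) = (-1 + i, -2 + i).
A real fundamental pair from Re and Im of e^((4+3i)t)v: X_1 = e^(4t)(cos(3t)·(-1,-2) + sin(3t)·(-1,-1)), X_2 = e^(4t)(sin(3t)·(-1,-2) - cos(3t)·(-1,-1)).
General solution: C_1X_1 + C_2X_2.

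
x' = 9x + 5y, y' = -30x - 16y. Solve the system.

x(t) = C_1e^(-6t) + C_2e^(-t), y(t) = -3C_1e^(-6t) - 2C_2e^(-t)

Coefficient matrix A = [[9, 5], [-30, -16]].
Characteristic polynomial det(A - λI) = λ^2 + 7λ + 6 = 0.
Eigenvalues λ = -6, -1.
For λ=-6: (A-λI) row 1 is [15, 5], so an eigenvector is (1, -3).
For λ=-1: (A-λI) row 1 is [10, 5], so an eigenvector is (1, -2).
General solution: C_1e^(-6t)(1,-3) + C_2e^(-t)(1,-2).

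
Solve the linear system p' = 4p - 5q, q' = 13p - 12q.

p(t) = -K_1e^(-4t)sin(t) - 2K_1e^(-4t)cos(t) - 2K_2e^(-4t)sin(t) + K_2e^(-4t)cos(t), q(t) = -2K_1e^(-4t)sin(t) - 3K_1e^(-4t)cos(t) - 3K_2e^(-4t)sin(t) + 2K_2e^(-4t)cos(t)

Coefficient matrix A = [[4, -5], [13, -12]].
Characteristic polynomial det(A - λI) = λ^2 + 8λ + 17 = 0.
Eigenvalues λ = -4 ± i (complex conjugate pair).
For λ=-4+i: an eigenvector is (-2,-3) - i(-1,-2) = (-2 + i, -3 + 2i).
A real fundamental pair from Re and Im of e^((-4+i)t)v: X_1 = e^(-4t)(cos(t)·(-2,-3) + sin(t)·(-1,-2)), X_2 = e^(-4t)(sin(t)·(-2,-3) - cos(t)·(-1,-2)).
General solution: K_1X_1 + K_2X_2.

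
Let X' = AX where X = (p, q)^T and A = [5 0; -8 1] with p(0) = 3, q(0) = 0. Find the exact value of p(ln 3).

A = [[5,0],[-8,1]]; eigenvalues λ = 1, 5.
Eigenvectors: (0,1) for λ=1, (-1,2) for λ=5.
From the initial condition, c_1 = 6, c_2 = -3.
p(ln 3) = (6)(3^1)(0) + (-3)(3^5)(-1) = 729.

729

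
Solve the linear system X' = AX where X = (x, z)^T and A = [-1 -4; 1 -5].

Coefficient matrix A = [[-1, -4], [1, -5]].
Characteristic polynomial det(A - λI) = λ^2 + 6λ + 9 = 0.
Single eigenvalue λ = -3 with algebraic multiplicity 2.
Eigenvector v = (-2,-1); generalized eigenvector w with (A-λI)w=v is (1,1).
General solution: e^(-3t)[K_1·v + K_2·(t·v + w)].

x(t) = -2K_1e^(-3t) - 2K_2te^(-3t) + K_2e^(-3t), z(t) = -K_1e^(-3t) - K_2te^(-3t) + K_2e^(-3t)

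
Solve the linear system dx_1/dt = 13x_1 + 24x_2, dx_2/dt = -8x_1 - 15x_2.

x_1(t) = -3C_1e^(-3t) - 2C_2e^(t), x_2(t) = 2C_1e^(-3t) + C_2e^(t)

Coefficient matrix A = [[13, 24], [-8, -15]].
Characteristic polynomial det(A - λI) = λ^2 + 2λ - 3 = 0.
Eigenvalues λ = -3, 1.
For λ=-3: (A-λI) row 1 is [16, 24], so an eigenvector is (-3, 2).
For λ=1: (A-λI) row 1 is [12, 24], so an eigenvector is (-2, 1).
General solution: C_1e^(-3t)(-3,2) + C_2e^(t)(-2,1).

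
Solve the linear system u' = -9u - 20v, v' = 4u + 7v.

u(t) = -2K_1e^(-t)sin(4t) + K_1e^(-t)cos(4t) + K_2e^(-t)sin(4t) + 2K_2e^(-t)cos(4t), v(t) = K_1e^(-t)sin(4t) - K_2e^(-t)cos(4t)

Coefficient matrix A = [[-9, -20], [4, 7]].
Characteristic polynomial det(A - λI) = λ^2 + 2λ + 17 = 0.
Eigenvalues λ = -1 ± 4i (complex conjugate pair).
For λ=-1+4i: an eigenvector is (1,0) - i(-2,1) = (1 + 2i, 0 - i).
A real fundamental pair from Re and Im of e^((-1+4i)t)v: X_1 = e^(-t)(cos(4t)·(1,0) + sin(4t)·(-2,1)), X_2 = e^(-t)(sin(4t)·(1,0) - cos(4t)·(-2,1)).
General solution: K_1X_1 + K_2X_2.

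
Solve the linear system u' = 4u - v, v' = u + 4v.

Coefficient matrix A = [[4, -1], [1, 4]].
Characteristic polynomial det(A - λI) = λ^2 - 8λ + 17 = 0.
Eigenvalues λ = 4 ± i (complex conjugate pair).
For λ=4+i: an eigenvector is (0,1) - i(-1,0) = (0 + i, 1).
A real fundamental pair from Re and Im of e^((4+i)t)v: X_1 = e^(4t)(cos(t)·(0,1) + sin(t)·(-1,0)), X_2 = e^(4t)(sin(t)·(0,1) - cos(t)·(-1,0)).
General solution: C_1X_1 + C_2X_2.

u(t) = -C_1e^(4t)sin(t) + C_2e^(4t)cos(t), v(t) = C_1e^(4t)cos(t) + C_2e^(4t)sin(t)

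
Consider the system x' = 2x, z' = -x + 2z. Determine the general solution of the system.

Coefficient matrix A = [[2, 0], [-1, 2]].
Characteristic polynomial det(A - λI) = λ^2 - 4λ + 4 = 0.
Single eigenvalue λ = 2 with algebraic multiplicity 2.
Eigenvector v = (0,1); generalized eigenvector w with (A-λI)w=v is (-1,-3).
General solution: e^(2t)[K_1·v + K_2·(t·v + w)].

x(t) = -K_2e^(2t), z(t) = K_1e^(2t) + K_2te^(2t) - 3K_2e^(2t)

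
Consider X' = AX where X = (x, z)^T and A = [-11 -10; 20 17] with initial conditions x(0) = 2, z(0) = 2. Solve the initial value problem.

x(t) = -24e^(3t)sin(2t) + 2e^(3t)cos(2t), z(t) = 34e^(3t)sin(2t) + 2e^(3t)cos(2t)

Coefficient matrix A = [[-11, -10], [20, 17]].
Characteristic polynomial det(A - λI) = λ^2 - 6λ + 13 = 0.
Eigenvalues λ = 3 ± 2i (complex conjugate pair).
For λ=3+2i: an eigenvector is (1,-1) - i(-2,3) = (1 + 2i, -1 - 3i).
A real fundamental pair from Re and Im of e^((3+2i)t)v: X_1 = e^(3t)(cos(2t)·(1,-1) + sin(2t)·(-2,3)), X_2 = e^(3t)(sin(2t)·(1,-1) - cos(2t)·(-2,3)).
General solution: C_1X_1 + C_2X_2.
Applying x(0)=2, z(0)=2 gives C_1=10, C_2=-4.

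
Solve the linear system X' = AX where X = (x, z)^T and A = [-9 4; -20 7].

x(t) = K_1e^(-t)cos(4t) + K_2e^(-t)sin(4t), z(t) = -K_1e^(-t)sin(4t) + 2K_1e^(-t)cos(4t) + 2K_2e^(-t)sin(4t) + K_2e^(-t)cos(4t)

Coefficient matrix A = [[-9, 4], [-20, 7]].
Characteristic polynomial det(A - λI) = λ^2 + 2λ + 17 = 0.
Eigenvalues λ = -1 ± 4i (complex conjugate pair).
For λ=-1+4i: an eigenvector is (1,2) - i(0,-1) = (1, 2 + i).
A real fundamental pair from Re and Im of e^((-1+4i)t)v: X_1 = e^(-t)(cos(4t)·(1,2) + sin(4t)·(0,-1)), X_2 = e^(-t)(sin(4t)·(1,2) - cos(4t)·(0,-1)).
General solution: K_1X_1 + K_2X_2.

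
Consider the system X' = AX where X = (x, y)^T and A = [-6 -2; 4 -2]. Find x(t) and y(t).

x(t) = K_1e^(-4t)sin(2t) - K_2e^(-4t)cos(2t), y(t) = -K_1e^(-4t)sin(2t) - K_1e^(-4t)cos(2t) - K_2e^(-4t)sin(2t) + K_2e^(-4t)cos(2t)

Coefficient matrix A = [[-6, -2], [4, -2]].
Characteristic polynomial det(A - λI) = λ^2 + 8λ + 20 = 0.
Eigenvalues λ = -4 ± 2i (complex conjugate pair).
For λ=-4+2i: an eigenvector is (0,-1) - i(1,-1) = (0 - i, -1 + i).
A real fundamental pair from Re and Im of e^((-4+2i)t)v: X_1 = e^(-4t)(cos(2t)·(0,-1) + sin(2t)·(1,-1)), X_2 = e^(-4t)(sin(2t)·(0,-1) - cos(2t)·(1,-1)).
General solution: K_1X_1 + K_2X_2.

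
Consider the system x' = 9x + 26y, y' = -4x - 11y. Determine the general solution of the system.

x(t) = 3K_1e^(-t)sin(2t) - 2K_1e^(-t)cos(2t) - 2K_2e^(-t)sin(2t) - 3K_2e^(-t)cos(2t), y(t) = -K_1e^(-t)sin(2t) + K_1e^(-t)cos(2t) + K_2e^(-t)sin(2t) + K_2e^(-t)cos(2t)

Coefficient matrix A = [[9, 26], [-4, -11]].
Characteristic polynomial det(A - λI) = λ^2 + 2λ + 5 = 0.
Eigenvalues λ = -1 ± 2i (complex conjugate pair).
For λ=-1+2i: an eigenvector is (-2,1) - i(3,-1) = (-2 - 3i, 1 + i).
A real fundamental pair from Re and Im of e^((-1+2i)t)v: X_1 = e^(-t)(cos(2t)·(-2,1) + sin(2t)·(3,-1)), X_2 = e^(-t)(sin(2t)·(-2,1) - cos(2t)·(3,-1)).
General solution: K_1X_1 + K_2X_2.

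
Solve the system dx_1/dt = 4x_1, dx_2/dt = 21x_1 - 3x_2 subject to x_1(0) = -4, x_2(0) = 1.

Coefficient matrix A = [[4, 0], [21, -3]].
Characteristic polynomial det(A - λI) = λ^2 - λ - 12 = 0.
Eigenvalues λ = 4, -3.
For λ=4: (A-λI) row 2 is [21, -7], so an eigenvector is (1, 3).
For λ=-3: (A-λI) row 1 is [7, 0], so an eigenvector is (0, -1).
General solution: c_1e^(4t)(1,3) + c_2e^(-3t)(0,-1).
Applying x_1(0)=-4, x_2(0)=1 gives c_1=-4, c_2=-13.

x_1(t) = -4e^(4t), x_2(t) = -12e^(4t) + 13e^(-3t)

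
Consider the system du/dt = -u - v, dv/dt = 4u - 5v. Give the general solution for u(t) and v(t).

Coefficient matrix A = [[-1, -1], [4, -5]].
Characteristic polynomial det(A - λI) = λ^2 + 6λ + 9 = 0.
Single eigenvalue λ = -3 with algebraic multiplicity 2.
Eigenvector v = (1,2); generalized eigenvector w with (A-λI)w=v is (1,1).
General solution: e^(-3t)[c_1·v + c_2·(t·v + w)].

u(t) = c_1e^(-3t) + c_2te^(-3t) + c_2e^(-3t), v(t) = 2c_1e^(-3t) + 2c_2te^(-3t) + c_2e^(-3t)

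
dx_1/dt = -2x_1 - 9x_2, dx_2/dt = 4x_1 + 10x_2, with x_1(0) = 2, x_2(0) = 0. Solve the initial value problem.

Coefficient matrix A = [[-2, -9], [4, 10]].
Characteristic polynomial det(A - λI) = λ^2 - 8λ + 16 = 0.
Single eigenvalue λ = 4 with algebraic multiplicity 2.
Eigenvector v = (-3,2); generalized eigenvector w with (A-λI)w=v is (-1,1).
General solution: e^(4t)[c_1·v + c_2·(t·v + w)].
Applying x_1(0)=2, x_2(0)=0 gives c_1=-2, c_2=4.

x_1(t) = -12te^(4t) + 2e^(4t), x_2(t) = 8te^(4t)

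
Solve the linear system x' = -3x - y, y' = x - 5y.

Coefficient matrix A = [[-3, -1], [1, -5]].
Characteristic polynomial det(A - λI) = λ^2 + 8λ + 16 = 0.
Single eigenvalue λ = -4 with algebraic multiplicity 2.
Eigenvector v = (-1,-1); generalized eigenvector w with (A-λI)w=v is (-2,-1).
General solution: e^(-4t)[c_1·v + c_2·(t·v + w)].

x(t) = -c_1e^(-4t) - c_2te^(-4t) - 2c_2e^(-4t), y(t) = -c_1e^(-4t) - c_2te^(-4t) - c_2e^(-4t)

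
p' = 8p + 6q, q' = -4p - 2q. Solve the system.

Coefficient matrix A = [[8, 6], [-4, -2]].
Characteristic polynomial det(A - λI) = λ^2 - 6λ + 8 = 0.
Eigenvalues λ = 2, 4.
For λ=2: (A-λI) row 1 is [6, 6], so an eigenvector is (-1, 1).
For λ=4: (A-λI) row 1 is [4, 6], so an eigenvector is (3, -2).
General solution: C_1e^(2t)(-1,1) + C_2e^(4t)(3,-2).

p(t) = -C_1e^(2t) + 3C_2e^(4t), q(t) = C_1e^(2t) - 2C_2e^(4t)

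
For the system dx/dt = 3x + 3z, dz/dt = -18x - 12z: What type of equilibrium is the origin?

A = [[3,3],[-18,-12]]; det(A-λI) = λ^2 + 9λ + 18.
λ = -6, -3: both negative.

stable node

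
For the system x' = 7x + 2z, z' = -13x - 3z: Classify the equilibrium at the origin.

unstable spiral

A = [[7,2],[-13,-3]]; det(A-λI) = λ^2 - 4λ + 5.
λ = 2 ± i: positive real part.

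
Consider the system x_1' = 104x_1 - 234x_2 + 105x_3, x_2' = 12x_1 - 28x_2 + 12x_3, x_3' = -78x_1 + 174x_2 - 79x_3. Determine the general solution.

x_1(t) = 19K_1e^(2t) + 8K_2e^(-4t) - K_3e^(-t), x_2(t) = 2K_1e^(2t) + K_2e^(-4t), x_3(t) = -14K_1e^(2t) - 6K_2e^(-4t) + K_3e^(-t)

Coefficient matrix A = [[104, -234, 105], [12, -28, 12], [-78, 174, -79]].
det(A - λI) = 0 gives eigenvalues λ = 2, -4, -1.
For λ=2: eigenvector (19,2,-14).
For λ=-4: eigenvector (8,1,-6).
For λ=-1: eigenvector (-1,0,1).
General solution: K_1e^(2t)(19,2,-14) + K_2e^(-4t)(8,1,-6) + K_3e^(-t)(-1,0,1).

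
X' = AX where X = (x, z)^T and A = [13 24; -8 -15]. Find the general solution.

x(t) = -3C_1e^(-3t) + 2C_2e^(t), z(t) = 2C_1e^(-3t) - C_2e^(t)

Coefficient matrix A = [[13, 24], [-8, -15]].
Characteristic polynomial det(A - λI) = λ^2 + 2λ - 3 = 0.
Eigenvalues λ = -3, 1.
For λ=-3: (A-λI) row 1 is [16, 24], so an eigenvector is (-3, 2).
For λ=1: (A-λI) row 1 is [12, 24], so an eigenvector is (2, -1).
General solution: C_1e^(-3t)(-3,2) + C_2e^(t)(2,-1).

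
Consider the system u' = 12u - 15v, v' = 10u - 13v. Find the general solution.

u(t) = -K_1e^(-3t) + 3K_2e^(2t), v(t) = -K_1e^(-3t) + 2K_2e^(2t)

Coefficient matrix A = [[12, -15], [10, -13]].
Characteristic polynomial det(A - λI) = λ^2 + λ - 6 = 0.
Eigenvalues λ = -3, 2.
For λ=-3: (A-λI) row 1 is [15, -15], so an eigenvector is (-1, -1).
For λ=2: (A-λI) row 1 is [10, -15], so an eigenvector is (3, 2).
General solution: K_1e^(-3t)(-1,-1) + K_2e^(2t)(3,2).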